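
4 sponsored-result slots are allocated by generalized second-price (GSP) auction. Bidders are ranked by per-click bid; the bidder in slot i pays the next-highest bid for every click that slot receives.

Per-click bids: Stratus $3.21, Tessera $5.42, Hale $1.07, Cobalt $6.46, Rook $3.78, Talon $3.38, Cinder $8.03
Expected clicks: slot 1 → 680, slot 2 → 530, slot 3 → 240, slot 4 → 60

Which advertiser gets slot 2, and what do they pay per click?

Sorting advertisers: $8.03 (Cinder) > $6.46 (Cobalt) > $5.42 (Tessera) > $3.78 (Rook) > $3.38 (Talon) > …
Slot 2 goes to the second-ranked bidder, Cobalt, who pays the next bid down: $5.42/click.

Cobalt; $5.42 per click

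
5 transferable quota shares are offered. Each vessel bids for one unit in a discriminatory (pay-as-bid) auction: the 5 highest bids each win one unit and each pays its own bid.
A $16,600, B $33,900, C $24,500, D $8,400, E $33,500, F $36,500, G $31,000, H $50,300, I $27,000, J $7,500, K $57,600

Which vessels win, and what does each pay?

Sorting: 57,600 (K), 50,300 (H), 36,500 (F), 33,900 (B), 33,500 (E), 31,000 (G), 27,000 (I), …
Top 5: K, H, F, B, E.
Each winner pays its own bid: K $57,600, H $50,300, F $36,500, B $33,900, E $33,500.

K $57,600, H $50,300, F $36,500, B $33,900, E $33,500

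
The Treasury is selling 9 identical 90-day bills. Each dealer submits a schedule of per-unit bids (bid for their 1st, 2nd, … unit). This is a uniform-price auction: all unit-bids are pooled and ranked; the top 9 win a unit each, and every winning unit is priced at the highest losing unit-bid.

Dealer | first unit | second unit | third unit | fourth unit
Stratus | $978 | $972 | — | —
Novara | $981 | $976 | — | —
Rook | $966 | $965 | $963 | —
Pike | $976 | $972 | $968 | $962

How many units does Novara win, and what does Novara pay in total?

All unit-bids, highest first — top 9: 981 (Novara-1), 978 (Stratus-1), 976 (Novara-2), 976 (Pike-1), 972 (Stratus-2), 972 (Pike-2), 968 (Pike-3), 966 (Rook-1), 965 (Rook-2)
The (k+1)-th unit-bid is $963.
Novara wins 2 unit(s) at $963 each.

Novara: 2 units, pays $1,926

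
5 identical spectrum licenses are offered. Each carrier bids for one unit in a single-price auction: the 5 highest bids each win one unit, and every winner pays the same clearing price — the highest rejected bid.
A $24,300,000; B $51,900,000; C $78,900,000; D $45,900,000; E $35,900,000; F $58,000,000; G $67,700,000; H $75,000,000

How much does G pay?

G pays $45,900,000

Sorting: 78,900,000 (C), 75,000,000 (H), 67,700,000 (G), 58,000,000 (F), 51,900,000 (B), 45,900,000 (D), 35,900,000 (E), …
Top 5: C, H, G, F, B.
Clearing price = highest rejected bid = $45,900,000.
G wins → pays $45,900,000.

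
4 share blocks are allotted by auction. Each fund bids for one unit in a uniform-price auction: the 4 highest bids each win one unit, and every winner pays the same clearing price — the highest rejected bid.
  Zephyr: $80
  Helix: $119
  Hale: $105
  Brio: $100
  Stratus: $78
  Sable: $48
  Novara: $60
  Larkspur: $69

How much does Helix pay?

Ordering the bids: 119 (Helix), 105 (Hale), 100 (Brio), 80 (Zephyr), 78 (Stratus), 69 (Larkspur), …
The 4 highest are Helix, Hale, Brio, Zephyr.
Highest unsuccessful bid: $78 → clearing price.
Helix wins → pays $78.

Helix pays $78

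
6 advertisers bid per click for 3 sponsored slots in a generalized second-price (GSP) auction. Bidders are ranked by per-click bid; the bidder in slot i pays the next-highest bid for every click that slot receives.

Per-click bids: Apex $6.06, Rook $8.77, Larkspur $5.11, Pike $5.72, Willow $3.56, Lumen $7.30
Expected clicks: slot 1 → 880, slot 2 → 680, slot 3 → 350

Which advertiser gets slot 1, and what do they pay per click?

Rook; $7.30 per click

Sorting advertisers: $8.77 (Rook) > $7.30 (Lumen) > $6.06 (Apex) > $5.72 (Pike) > …
Slot 1 goes to the first-ranked bidder, Rook, who pays the next bid down: $7.30/click.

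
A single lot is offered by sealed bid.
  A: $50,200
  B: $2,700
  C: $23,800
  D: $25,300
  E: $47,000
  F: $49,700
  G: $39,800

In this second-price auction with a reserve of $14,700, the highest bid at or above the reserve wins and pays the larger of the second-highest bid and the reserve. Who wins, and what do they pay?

Second-price auction with a reserve of $14,700: the highest bid at or above the reserve wins and pays the larger of the second-highest bid and the reserve.
Bids in order: 50,200 (A) > 49,700 (F) > 47,000 (E) > 39,800 (G) > 25,300 (D) > 23,800 (C) > …
A has the top bid at or above the reserve ($50,200).
Second-highest bid $49,700 exceeds the reserve $14,700 → payment $49,700.

A pays $49,700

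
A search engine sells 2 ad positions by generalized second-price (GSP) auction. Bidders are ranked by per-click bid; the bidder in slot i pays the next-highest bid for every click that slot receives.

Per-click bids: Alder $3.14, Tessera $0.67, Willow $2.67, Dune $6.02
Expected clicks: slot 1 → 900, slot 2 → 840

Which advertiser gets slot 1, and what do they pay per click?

Per-click bids in order: $6.02 (Dune) > $3.14 (Alder) > $2.67 (Willow) > …
Slot 1 goes to the first-ranked bidder, Dune, who pays the next bid down: $3.14/click.

Dune; $3.14 per click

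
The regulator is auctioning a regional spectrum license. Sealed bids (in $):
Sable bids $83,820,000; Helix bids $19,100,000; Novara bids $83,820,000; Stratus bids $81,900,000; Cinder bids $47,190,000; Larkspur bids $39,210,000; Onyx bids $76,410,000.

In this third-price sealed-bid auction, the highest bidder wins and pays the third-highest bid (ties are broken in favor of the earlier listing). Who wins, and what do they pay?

Sorting bids: 83,820,000 (Sable) > 83,820,000 (Novara) > 81,900,000 (Stratus) > 76,410,000 (Onyx) > 47,190,000 (Cinder) > 39,210,000 (Larkspur) > …
Tie at $83,820,000 → Sable wins by tie-break.
Sable is highest; pays the third-highest bid, $81,900,000.

Sable pays $81,900,000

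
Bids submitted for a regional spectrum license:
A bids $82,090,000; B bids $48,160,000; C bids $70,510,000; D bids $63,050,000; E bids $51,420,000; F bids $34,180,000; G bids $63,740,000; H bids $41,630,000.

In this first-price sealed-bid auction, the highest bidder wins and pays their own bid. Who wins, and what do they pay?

Rule: the highest bidder wins and pays their own bid.
Sorting bids: 82,090,000 (A) > 70,510,000 (C) > 63,740,000 (G) > 63,050,000 (D) > 51,420,000 (E) > 48,160,000 (B) > …
First-price: A pays what they bid, $82,090,000.

A pays $82,090,000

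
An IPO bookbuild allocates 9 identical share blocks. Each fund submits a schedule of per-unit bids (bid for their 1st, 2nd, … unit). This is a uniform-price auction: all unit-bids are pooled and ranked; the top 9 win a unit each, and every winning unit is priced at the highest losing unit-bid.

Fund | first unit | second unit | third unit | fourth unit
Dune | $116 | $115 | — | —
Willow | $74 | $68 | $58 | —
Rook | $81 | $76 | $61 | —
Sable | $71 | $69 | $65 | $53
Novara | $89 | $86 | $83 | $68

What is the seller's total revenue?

All unit-bids, highest first — top 9: 116 (Dune-1), 115 (Dune-2), 89 (Novara-1), 86 (Novara-2), 83 (Novara-3), 81 (Rook-1), 76 (Rook-2), 74 (Willow-1), 71 (Sable-1)
First bid not allocated: $69.
Allocation: Dune 2, Novara 3, Rook 2, Sable 1, Willow 1. Every unit priced at $69.
Revenue = 9 × 69 = $621.

Total revenue: $621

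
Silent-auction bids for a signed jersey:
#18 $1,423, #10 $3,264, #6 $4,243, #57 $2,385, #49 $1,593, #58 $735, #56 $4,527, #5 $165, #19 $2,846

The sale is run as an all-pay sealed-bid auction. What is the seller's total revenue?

All-pay sealed-bid auction: the highest bidder wins the item, but every bidder pays their own bid.
Bids in order: 4,527 (#56) > 4,243 (#6) > 3,264 (#10) > 2,846 (#19) > 2,385 (#57) > 1,593 (#49) > …
Every bidder forfeits their bid regardless of winning.
Revenue = 1,423 + 3,264 + 4,243 + 2,385 + 1,593 + 735 + 4,527 + 165 + 2,846 = $21,181.

Total revenue: $21,181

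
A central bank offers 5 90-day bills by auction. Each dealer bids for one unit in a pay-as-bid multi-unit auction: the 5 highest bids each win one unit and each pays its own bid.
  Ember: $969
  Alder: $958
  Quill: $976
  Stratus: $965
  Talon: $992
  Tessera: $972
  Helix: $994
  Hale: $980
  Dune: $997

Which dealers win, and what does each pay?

Dune $997, Helix $994, Talon $992, Hale $980, Quill $976

Bids ranked high→low: 997 (Dune), 994 (Helix), 992 (Talon), 980 (Hale), 976 (Quill), 972 (Tessera), 969 (Ember), …
Top 5: Dune, Helix, Talon, Hale, Quill.
Each winner pays its own bid: Dune $997, Helix $994, Talon $992, Hale $980, Quill $976.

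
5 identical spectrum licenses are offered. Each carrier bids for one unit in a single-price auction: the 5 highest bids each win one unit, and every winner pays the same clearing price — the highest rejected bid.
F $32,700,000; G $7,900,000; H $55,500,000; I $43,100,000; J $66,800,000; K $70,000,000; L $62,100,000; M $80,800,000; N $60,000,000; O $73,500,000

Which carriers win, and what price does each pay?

M, O, K, J, L; each pays $60,000,000

Bids ranked high→low: 80,800,000 (M), 73,500,000 (O), 70,000,000 (K), 66,800,000 (J), 62,100,000 (L), 60,000,000 (N), 55,500,000 (H), …
Winners (5 units): M, O, K, J, L.
Clearing price = highest rejected bid = $60,000,000.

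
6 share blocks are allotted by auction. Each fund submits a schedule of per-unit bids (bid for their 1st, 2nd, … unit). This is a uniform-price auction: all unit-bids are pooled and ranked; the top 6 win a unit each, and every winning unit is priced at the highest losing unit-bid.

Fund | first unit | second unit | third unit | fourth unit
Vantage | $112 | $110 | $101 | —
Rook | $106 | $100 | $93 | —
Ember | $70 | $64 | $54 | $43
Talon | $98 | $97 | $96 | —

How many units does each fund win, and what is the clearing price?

Merging the schedules and taking the best 6: 112 (Vantage-1), 110 (Vantage-2), 106 (Rook-1), 101 (Vantage-3), 100 (Rook-2), 98 (Talon-1)
First bid not allocated: $97.
Allocation: Rook 2, Talon 1, Vantage 3.

Rook 2, Talon 1, Vantage 3; clearing price $97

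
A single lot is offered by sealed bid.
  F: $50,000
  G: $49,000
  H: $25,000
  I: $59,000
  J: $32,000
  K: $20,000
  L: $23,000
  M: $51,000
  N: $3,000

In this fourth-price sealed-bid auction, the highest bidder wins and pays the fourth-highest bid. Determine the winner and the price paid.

Bids in order: 59,000 (I) > 51,000 (M) > 50,000 (F) > 49,000 (G) > 32,000 (J) > 25,000 (H) > …
I wins; payment is bid #4 in the ranking = $49,000.

I pays $49,000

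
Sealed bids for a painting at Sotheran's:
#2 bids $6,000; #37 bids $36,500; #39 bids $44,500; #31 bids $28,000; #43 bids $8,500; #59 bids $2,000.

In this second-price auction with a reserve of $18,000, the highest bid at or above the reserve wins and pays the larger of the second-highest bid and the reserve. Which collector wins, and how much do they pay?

Bids in order: 44,500 (#39) > 36,500 (#37) > 28,000 (#31) > 8,500 (#43) > 6,000 (#2) > 2,000 (#59)
#39 has the top bid at or above the reserve ($44,500).
Second-highest bid $36,500 exceeds the reserve $18,000 → payment $36,500.

#39 pays $36,500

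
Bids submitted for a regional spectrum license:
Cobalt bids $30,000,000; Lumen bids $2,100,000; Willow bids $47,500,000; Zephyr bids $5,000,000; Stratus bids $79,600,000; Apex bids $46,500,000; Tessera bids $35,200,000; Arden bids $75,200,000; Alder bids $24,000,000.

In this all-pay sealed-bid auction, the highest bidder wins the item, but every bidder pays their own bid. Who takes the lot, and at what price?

Stratus pays $79,600,000

All-pay sealed-bid auction: the highest bidder wins the item, but every bidder pays their own bid.
Bids in order: 79,600,000 (Stratus) > 75,200,000 (Arden) > 47,500,000 (Willow) > 46,500,000 (Apex) > 35,200,000 (Tessera) > 30,000,000 (Cobalt) > …
Stratus is highest and takes the item; every bidder forfeits their bid.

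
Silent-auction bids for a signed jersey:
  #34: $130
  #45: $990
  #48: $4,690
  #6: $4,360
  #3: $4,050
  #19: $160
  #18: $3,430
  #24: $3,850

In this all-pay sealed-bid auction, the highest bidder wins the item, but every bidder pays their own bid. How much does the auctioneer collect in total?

Total revenue: $21,660

All-pay sealed-bid auction: the highest bidder wins the item, but every bidder pays their own bid.
Bids ranked: 4,690 (#48) > 4,360 (#6) > 4,050 (#3) > 3,850 (#24) > 3,430 (#18) > 990 (#45) > …
Every bidder forfeits their bid regardless of winning.
Revenue = 130 + 990 + 4,690 + 4,360 + 4,050 + 160 + 3,430 + 3,850 = $21,660.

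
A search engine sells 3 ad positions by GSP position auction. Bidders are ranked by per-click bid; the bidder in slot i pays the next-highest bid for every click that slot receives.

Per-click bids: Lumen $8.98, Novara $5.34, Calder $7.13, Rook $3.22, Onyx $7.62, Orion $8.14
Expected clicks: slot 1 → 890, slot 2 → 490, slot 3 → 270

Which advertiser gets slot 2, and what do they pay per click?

Orion; $7.62 per click

Per-click bids in order: $8.98 (Lumen) > $8.14 (Orion) > $7.62 (Onyx) > $7.13 (Calder) > …
Slot 2 goes to the second-ranked bidder, Orion, who pays the next bid down: $7.62/click.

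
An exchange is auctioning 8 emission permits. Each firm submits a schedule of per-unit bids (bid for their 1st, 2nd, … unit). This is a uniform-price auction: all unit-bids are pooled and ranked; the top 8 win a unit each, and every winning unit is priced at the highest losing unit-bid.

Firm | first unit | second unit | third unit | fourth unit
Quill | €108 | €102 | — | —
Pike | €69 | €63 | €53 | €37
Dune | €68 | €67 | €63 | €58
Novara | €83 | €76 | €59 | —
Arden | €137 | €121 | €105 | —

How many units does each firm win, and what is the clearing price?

Arden 3, Novara 2, Pike 1, Quill 2; clearing price €68

Pooled unit-bids ranked (top 8): 137 (Arden-1), 121 (Arden-2), 108 (Quill-1), 105 (Arden-3), 102 (Quill-2), 83 (Novara-1), 76 (Novara-2), 69 (Pike-1)
First bid not allocated: €68.
Allocation: Arden 3, Novara 2, Pike 1, Quill 2.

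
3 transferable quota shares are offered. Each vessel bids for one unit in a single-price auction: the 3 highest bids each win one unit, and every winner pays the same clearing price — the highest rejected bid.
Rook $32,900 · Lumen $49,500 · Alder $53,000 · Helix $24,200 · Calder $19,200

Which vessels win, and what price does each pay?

Bids ranked high→low: 53,000 (Alder), 49,500 (Lumen), 32,900 (Rook), 24,200 (Helix), 19,200 (Calder)
Winners (3 units): Alder, Lumen, Rook.
Highest unsuccessful bid: $24,200 → clearing price.

Alder, Lumen, Rook; each pays $24,200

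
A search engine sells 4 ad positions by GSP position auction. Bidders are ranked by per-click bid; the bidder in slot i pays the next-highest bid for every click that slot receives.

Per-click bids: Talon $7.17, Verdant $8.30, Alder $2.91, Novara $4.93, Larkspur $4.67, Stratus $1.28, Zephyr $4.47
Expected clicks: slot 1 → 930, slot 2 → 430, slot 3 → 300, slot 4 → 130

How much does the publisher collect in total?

Total revenue: $10770.10

Ranked by bid: $8.30 (Verdant) > $7.17 (Talon) > $4.93 (Novara) > $4.67 (Larkspur) > $4.47 (Zephyr) > …
Slot 1: Verdant pays $7.17 × 930 = $6668.10
Slot 2: Talon pays $4.93 × 430 = $2119.90
Slot 3: Novara pays $4.67 × 300 = $1401.00
Slot 4: Larkspur pays $4.47 × 130 = $581.10
Total = $10770.10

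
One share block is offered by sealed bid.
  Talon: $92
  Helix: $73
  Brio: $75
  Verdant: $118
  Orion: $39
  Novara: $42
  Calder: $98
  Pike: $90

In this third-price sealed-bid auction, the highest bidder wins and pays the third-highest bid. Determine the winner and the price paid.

Verdant pays $92

Sorting bids: 118 (Verdant) > 98 (Calder) > 92 (Talon) > 90 (Pike) > 75 (Brio) > 73 (Helix) > …
Verdant wins; payment is bid #3 in the ranking = $92.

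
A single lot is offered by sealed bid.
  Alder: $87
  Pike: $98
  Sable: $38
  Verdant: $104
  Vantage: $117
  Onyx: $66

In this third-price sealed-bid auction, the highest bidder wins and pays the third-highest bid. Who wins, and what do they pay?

Sorting bids: 117 (Vantage) > 104 (Verdant) > 98 (Pike) > 87 (Alder) > 66 (Onyx) > 38 (Sable)
Vantage wins; payment is bid #3 in the ranking = $98.

Vantage pays $98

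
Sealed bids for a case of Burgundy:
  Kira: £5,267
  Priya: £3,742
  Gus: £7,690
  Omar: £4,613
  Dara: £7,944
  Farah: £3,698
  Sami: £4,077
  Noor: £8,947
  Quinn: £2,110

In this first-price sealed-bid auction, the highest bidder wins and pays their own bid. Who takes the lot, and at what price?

Bids in order: 8,947 (Noor) > 7,944 (Dara) > 7,690 (Gus) > 5,267 (Kira) > 4,613 (Omar) > 4,077 (Sami) > …
Noor has the highest bid and pays exactly that: £8,947.

Noor pays £8,947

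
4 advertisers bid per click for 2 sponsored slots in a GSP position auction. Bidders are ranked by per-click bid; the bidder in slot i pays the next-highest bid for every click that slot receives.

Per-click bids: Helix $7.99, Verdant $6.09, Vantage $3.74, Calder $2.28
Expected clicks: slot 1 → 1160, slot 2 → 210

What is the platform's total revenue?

Sorting advertisers: $7.99 (Helix) > $6.09 (Verdant) > $3.74 (Vantage) > …
Slot 1: Helix pays $6.09 × 1160 = $7064.40
Slot 2: Verdant pays $3.74 × 210 = $785.40
Total = $7849.80

Total revenue: $7849.80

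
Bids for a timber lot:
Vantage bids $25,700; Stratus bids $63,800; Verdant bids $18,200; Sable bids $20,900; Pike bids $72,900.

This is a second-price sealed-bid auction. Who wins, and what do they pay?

Pike pays $63,800

Rule: the highest bidder wins and pays the second-highest bid.
Bids in order: 72,900 (Pike) > 63,800 (Stratus) > 25,700 (Vantage) > 20,900 (Sable) > 18,200 (Verdant)
Pike wins with the highest bid; price is set by the runner-up at $63,800.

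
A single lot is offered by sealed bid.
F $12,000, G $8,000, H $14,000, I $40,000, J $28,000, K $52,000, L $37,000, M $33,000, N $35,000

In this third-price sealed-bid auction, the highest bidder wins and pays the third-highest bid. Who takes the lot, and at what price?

K pays $37,000

Third-price sealed-bid auction: the highest bidder wins and pays the third-highest bid.
Sorting bids: 52,000 (K) > 40,000 (I) > 37,000 (L) > 35,000 (N) > 33,000 (M) > 28,000 (J) > …
K is highest; pays the third-highest bid, $37,000.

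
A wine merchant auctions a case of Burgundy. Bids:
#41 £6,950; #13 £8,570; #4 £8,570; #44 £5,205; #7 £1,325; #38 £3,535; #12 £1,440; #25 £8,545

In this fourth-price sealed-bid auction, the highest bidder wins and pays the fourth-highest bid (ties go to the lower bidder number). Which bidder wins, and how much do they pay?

Rule: the highest bidder wins and pays the fourth-highest bid.
Bids in order: 8,570 (#4) > 8,570 (#13) > 8,545 (#25) > 6,950 (#41) > 5,205 (#44) > 3,535 (#38) > …
Tie at £8,570 → #4 wins by tie-break.
#4 is highest; pays the fourth-highest bid, £6,950.

#4 pays £6,950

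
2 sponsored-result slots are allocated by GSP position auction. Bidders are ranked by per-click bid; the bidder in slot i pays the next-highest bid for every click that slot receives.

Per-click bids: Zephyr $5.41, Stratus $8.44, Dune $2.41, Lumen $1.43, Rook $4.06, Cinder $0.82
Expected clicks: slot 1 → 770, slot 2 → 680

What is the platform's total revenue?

Total revenue: $6926.50

Ranked by bid: $8.44 (Stratus) > $5.41 (Zephyr) > $4.06 (Rook) > …
Slot 1: Stratus pays $5.41 × 770 = $4165.70
Slot 2: Zephyr pays $4.06 × 680 = $2760.80
Total = $6926.50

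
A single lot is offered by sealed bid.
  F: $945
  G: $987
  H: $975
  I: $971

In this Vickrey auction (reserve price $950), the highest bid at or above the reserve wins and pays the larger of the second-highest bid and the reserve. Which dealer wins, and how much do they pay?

G pays $975

Rule: the highest bid at or above the reserve wins and pays the larger of the second-highest bid and the reserve.
Bids in order: 987 (G) > 975 (H) > 971 (I) > 945 (F)
Highest eligible bid: G at $987.
max(second-highest $975, reserve $950) = $975; the reserve does not bind.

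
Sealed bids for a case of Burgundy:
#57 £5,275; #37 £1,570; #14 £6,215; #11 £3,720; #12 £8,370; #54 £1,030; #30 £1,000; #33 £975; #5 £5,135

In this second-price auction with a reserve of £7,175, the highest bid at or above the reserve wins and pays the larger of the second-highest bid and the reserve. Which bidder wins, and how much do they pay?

#12 pays £7,175

Rule: the highest bid at or above the reserve wins and pays the larger of the second-highest bid and the reserve.
Sorting bids: 8,370 (#12) > 6,215 (#14) > 5,275 (#57) > 5,135 (#5) > 3,720 (#11) > 1,570 (#37) > …
Highest eligible bid: #12 at £8,370.
Second-highest bid £6,215 is below the reserve £7,175, so the reserve binds → payment £7,175.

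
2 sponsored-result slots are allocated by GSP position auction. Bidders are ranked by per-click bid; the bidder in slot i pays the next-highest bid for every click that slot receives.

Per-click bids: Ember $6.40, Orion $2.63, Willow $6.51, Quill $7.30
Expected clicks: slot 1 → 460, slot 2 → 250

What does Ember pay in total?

Ember pays $0.00

Sorting advertisers: $7.30 (Quill) > $6.51 (Willow) > $6.40 (Ember) > …
Ember ranks below slot 2 → no slot, pays nothing.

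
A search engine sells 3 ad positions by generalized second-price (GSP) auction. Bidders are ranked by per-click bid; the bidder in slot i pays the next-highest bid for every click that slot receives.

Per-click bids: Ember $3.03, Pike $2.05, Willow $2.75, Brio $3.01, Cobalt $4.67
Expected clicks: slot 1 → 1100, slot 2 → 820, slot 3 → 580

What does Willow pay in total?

Willow pays $0.00

Per-click bids in order: $4.67 (Cobalt) > $3.03 (Ember) > $3.01 (Brio) > $2.75 (Willow) > …
Willow ranks below slot 3 → no slot, pays nothing.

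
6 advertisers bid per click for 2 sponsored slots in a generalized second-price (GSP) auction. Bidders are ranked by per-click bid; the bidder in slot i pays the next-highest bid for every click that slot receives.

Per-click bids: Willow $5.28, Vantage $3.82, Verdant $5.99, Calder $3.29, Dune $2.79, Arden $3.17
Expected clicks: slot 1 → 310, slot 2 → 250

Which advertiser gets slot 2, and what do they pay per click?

Ranked by bid: $5.99 (Verdant) > $5.28 (Willow) > $3.82 (Vantage) > …
Slot 2 goes to the second-ranked bidder, Willow, who pays the next bid down: $3.82/click.

Willow; $3.82 per click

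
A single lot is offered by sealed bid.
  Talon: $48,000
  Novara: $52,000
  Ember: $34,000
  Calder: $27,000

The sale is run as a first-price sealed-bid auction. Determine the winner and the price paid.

Novara pays $52,000

Sorting bids: 52,000 (Novara) > 48,000 (Talon) > 34,000 (Ember) > 27,000 (Calder)
Novara has the highest bid and pays exactly that: $52,000.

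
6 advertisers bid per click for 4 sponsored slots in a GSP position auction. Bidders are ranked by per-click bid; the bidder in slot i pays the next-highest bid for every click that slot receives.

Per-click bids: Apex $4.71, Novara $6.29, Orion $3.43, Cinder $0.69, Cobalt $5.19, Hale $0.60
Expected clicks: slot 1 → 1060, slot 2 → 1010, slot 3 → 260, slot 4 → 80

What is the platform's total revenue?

Sorting advertisers: $6.29 (Novara) > $5.19 (Cobalt) > $4.71 (Apex) > $3.43 (Orion) > $0.69 (Cinder) > …
Slot 1: Novara pays $5.19 × 1060 = $5501.40
Slot 2: Cobalt pays $4.71 × 1010 = $4757.10
Slot 3: Apex pays $3.43 × 260 = $891.80
Slot 4: Orion pays $0.69 × 80 = $55.20
Total = $11205.50

Total revenue: $11205.50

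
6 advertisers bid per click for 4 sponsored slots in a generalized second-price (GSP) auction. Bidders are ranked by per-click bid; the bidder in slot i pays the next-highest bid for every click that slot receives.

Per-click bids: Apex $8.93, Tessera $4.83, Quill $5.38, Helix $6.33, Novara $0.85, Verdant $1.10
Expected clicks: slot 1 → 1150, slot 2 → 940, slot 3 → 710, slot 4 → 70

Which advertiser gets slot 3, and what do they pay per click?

Quill; $4.83 per click

Ranked by bid: $8.93 (Apex) > $6.33 (Helix) > $5.38 (Quill) > $4.83 (Tessera) > $1.10 (Verdant) > …
Slot 3 goes to the third-ranked bidder, Quill, who pays the next bid down: $4.83/click.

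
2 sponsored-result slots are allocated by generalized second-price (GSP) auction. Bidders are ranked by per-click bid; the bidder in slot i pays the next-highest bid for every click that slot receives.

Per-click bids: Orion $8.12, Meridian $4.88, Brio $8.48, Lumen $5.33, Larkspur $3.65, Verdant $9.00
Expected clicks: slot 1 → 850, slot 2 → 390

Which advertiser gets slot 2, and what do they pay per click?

Ranked by bid: $9.00 (Verdant) > $8.48 (Brio) > $8.12 (Orion) > …
Slot 2 goes to the second-ranked bidder, Brio, who pays the next bid down: $8.12/click.

Brio; $8.12 per click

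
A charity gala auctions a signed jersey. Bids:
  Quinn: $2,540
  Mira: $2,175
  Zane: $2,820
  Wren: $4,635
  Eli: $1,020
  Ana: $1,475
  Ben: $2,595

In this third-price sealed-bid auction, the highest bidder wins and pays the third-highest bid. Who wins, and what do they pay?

Bids ranked: 4,635 (Wren) > 2,820 (Zane) > 2,595 (Ben) > 2,540 (Quinn) > 2,175 (Mira) > 1,475 (Ana) > …
Wren wins; payment is bid #3 in the ranking = $2,595.

Wren pays $2,595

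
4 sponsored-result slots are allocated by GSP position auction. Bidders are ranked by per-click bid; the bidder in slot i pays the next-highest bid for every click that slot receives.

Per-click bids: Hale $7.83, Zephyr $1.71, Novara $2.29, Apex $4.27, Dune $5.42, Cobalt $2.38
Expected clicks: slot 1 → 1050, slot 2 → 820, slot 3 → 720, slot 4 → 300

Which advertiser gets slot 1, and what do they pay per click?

Ranked by bid: $7.83 (Hale) > $5.42 (Dune) > $4.27 (Apex) > $2.38 (Cobalt) > $2.29 (Novara) > …
Slot 1 goes to the first-ranked bidder, Hale, who pays the next bid down: $5.42/click.

Hale; $5.42 per click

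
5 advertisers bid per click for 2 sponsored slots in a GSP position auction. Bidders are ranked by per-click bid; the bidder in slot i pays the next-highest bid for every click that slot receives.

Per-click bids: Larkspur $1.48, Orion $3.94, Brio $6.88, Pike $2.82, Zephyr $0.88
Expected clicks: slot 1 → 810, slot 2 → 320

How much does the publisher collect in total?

Total revenue: $4093.80

Per-click bids in order: $6.88 (Brio) > $3.94 (Orion) > $2.82 (Pike) > …
Slot 1: Brio pays $3.94 × 810 = $3191.40
Slot 2: Orion pays $2.82 × 320 = $902.40
Total = $4093.80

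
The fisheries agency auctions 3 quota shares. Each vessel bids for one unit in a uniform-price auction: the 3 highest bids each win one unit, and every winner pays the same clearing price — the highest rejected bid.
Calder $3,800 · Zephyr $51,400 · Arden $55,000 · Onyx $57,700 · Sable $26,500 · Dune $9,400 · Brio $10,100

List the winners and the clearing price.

Onyx, Arden, Zephyr; each pays $26,500

Sorting: 57,700 (Onyx), 55,000 (Arden), 51,400 (Zephyr), 26,500 (Sable), 10,100 (Brio), …
The 3 highest are Onyx, Arden, Zephyr.
Clearing price = highest rejected bid = $26,500.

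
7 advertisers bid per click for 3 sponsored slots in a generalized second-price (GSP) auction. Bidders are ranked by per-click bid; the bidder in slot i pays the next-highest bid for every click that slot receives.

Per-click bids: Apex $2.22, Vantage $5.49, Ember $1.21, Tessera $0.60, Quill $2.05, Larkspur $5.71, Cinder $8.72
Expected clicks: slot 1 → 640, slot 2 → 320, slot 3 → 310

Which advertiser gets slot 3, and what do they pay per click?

Ranked by bid: $8.72 (Cinder) > $5.71 (Larkspur) > $5.49 (Vantage) > $2.22 (Apex) > …
Slot 3 goes to the third-ranked bidder, Vantage, who pays the next bid down: $2.22/click.

Vantage; $2.22 per click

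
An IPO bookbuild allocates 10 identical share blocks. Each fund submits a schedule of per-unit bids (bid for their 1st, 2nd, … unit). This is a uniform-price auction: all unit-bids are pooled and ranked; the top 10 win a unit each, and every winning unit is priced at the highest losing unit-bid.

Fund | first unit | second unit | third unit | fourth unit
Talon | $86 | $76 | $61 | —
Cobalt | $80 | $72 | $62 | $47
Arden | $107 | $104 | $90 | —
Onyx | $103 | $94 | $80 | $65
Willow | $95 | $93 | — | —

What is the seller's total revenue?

Pooled unit-bids ranked (top 10): 107 (Arden-1), 104 (Arden-2), 103 (Onyx-1), 95 (Willow-1), 94 (Onyx-2), 93 (Willow-2), 90 (Arden-3), 86 (Talon-1), 80 (Cobalt-1), 80 (Onyx-3)
The (k+1)-th unit-bid is $76.
Allocation: Arden 3, Cobalt 1, Onyx 3, Talon 1, Willow 2. Every unit priced at $76.
Revenue = 10 × 76 = $760.

Total revenue: $760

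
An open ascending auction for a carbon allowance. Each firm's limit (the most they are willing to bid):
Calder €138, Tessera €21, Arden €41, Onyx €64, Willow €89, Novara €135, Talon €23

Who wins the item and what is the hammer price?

Calder wins at €135

Limits in order: 138 (Calder) > 135 (Novara) > 89 (Willow) > 64 (Onyx) > 41 (Arden) > 23 (Talon) > …
Once the price passes €135, only Calder is left; the hammer falls at Novara's limit of €135.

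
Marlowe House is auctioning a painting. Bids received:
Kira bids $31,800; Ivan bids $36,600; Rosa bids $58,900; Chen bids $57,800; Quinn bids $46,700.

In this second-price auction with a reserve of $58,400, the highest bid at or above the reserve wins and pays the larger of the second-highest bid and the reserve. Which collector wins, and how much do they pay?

Rosa pays $58,400

Rule: the highest bid at or above the reserve wins and pays the larger of the second-highest bid and the reserve.
Bids ranked: 58,900 (Rosa) > 57,800 (Chen) > 46,700 (Quinn) > 36,600 (Ivan) > 31,800 (Kira)
Highest eligible bid: Rosa at $58,900.
max(second-highest $57,800, reserve $58,400) = $58,400.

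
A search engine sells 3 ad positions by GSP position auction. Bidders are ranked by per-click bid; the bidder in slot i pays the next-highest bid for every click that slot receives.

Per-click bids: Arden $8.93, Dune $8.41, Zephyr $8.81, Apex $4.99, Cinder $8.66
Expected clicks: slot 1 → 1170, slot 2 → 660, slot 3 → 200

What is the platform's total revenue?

Total revenue: $17705.30

Per-click bids in order: $8.93 (Arden) > $8.81 (Zephyr) > $8.66 (Cinder) > $8.41 (Dune) > …
Slot 1: Arden pays $8.81 × 1170 = $10307.70
Slot 2: Zephyr pays $8.66 × 660 = $5715.60
Slot 3: Cinder pays $8.41 × 200 = $1682.00
Total = $17705.30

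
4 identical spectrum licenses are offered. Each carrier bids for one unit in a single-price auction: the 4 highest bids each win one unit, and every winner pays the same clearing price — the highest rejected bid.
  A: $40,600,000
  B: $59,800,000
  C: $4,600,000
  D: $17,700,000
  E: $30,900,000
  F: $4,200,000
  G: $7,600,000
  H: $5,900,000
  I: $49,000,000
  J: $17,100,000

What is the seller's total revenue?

Total revenue: $70,800,000

Sorting: 59,800,000 (B), 49,000,000 (I), 40,600,000 (A), 30,900,000 (E), 17,700,000 (D), 17,100,000 (J), …
Winners (4 units): B, I, A, E.
Clearing price = highest rejected bid = $17,700,000.
Total revenue = 4 × $17,700,000 = $70,800,000.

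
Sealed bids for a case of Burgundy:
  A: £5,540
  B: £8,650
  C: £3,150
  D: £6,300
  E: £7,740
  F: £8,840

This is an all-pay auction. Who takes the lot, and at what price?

F pays £8,840

Sorting bids: 8,840 (F) > 8,650 (B) > 7,740 (E) > 6,300 (D) > 5,540 (A) > 3,150 (C)
F wins with the top bid; all bids are sunk regardless.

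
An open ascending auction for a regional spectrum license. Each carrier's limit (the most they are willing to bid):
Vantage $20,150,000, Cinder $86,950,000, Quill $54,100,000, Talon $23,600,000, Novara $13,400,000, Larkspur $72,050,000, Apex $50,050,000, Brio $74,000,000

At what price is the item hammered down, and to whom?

Limits in order: 86,950,000 (Cinder) > 74,000,000 (Brio) > 72,050,000 (Larkspur) > 54,100,000 (Quill) > 50,050,000 (Apex) > 23,600,000 (Talon) > …
Brio is the last rival to drop out, at $74,000,000; Cinder remains and wins at that price.

Cinder wins at $74,000,000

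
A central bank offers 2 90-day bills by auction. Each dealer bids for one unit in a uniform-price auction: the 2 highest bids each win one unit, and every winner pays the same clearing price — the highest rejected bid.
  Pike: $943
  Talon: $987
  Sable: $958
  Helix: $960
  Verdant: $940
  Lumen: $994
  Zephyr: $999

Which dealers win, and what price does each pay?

Sorting: 999 (Zephyr), 994 (Lumen), 987 (Talon), 960 (Helix), …
Top 2: Zephyr, Lumen.
Clearing price = highest rejected bid = $987.

Zephyr, Lumen; each pays $987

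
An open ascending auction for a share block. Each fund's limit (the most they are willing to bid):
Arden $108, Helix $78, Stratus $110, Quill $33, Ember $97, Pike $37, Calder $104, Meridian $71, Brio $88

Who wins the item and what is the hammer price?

Sorting limits: 110 (Stratus) > 108 (Arden) > 104 (Calder) > 97 (Ember) > 88 (Brio) > 78 (Helix) > …
Arden is the last rival to drop out, at $108; Stratus remains and wins at that price.

Stratus wins at $108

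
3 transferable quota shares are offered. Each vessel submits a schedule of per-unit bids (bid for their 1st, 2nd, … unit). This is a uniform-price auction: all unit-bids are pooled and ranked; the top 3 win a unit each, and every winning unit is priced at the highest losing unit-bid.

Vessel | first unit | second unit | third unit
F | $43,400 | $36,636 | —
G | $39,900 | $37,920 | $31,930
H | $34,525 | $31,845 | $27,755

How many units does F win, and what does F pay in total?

F: 1 unit, pays $36,636

Merging the schedules and taking the best 3: 43,400 (F-1), 39,900 (G-1), 37,920 (G-2)
First bid not allocated: $36,636.
F wins 1 unit(s) at $36,636 each.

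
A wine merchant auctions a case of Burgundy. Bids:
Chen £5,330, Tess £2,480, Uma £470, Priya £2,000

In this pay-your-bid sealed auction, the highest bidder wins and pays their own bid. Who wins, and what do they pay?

Rule: the highest bidder wins and pays their own bid.
Bids ranked: 5,330 (Chen) > 2,480 (Tess) > 2,000 (Priya) > 470 (Uma)
First-price: Chen pays what they bid, £5,330.

Chen pays £5,330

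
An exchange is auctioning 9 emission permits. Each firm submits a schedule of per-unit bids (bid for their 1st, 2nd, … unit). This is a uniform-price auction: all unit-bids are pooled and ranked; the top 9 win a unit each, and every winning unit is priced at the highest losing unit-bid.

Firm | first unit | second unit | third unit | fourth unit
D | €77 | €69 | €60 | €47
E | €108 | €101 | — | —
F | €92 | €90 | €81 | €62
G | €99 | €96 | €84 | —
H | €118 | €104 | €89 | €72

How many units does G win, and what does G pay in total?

Merging the schedules and taking the best 9: 118 (H-1), 108 (E-1), 104 (H-2), 101 (E-2), 99 (G-1), 96 (G-2), 92 (F-1), 90 (F-2), 89 (H-3)
First bid not allocated: €84.
G wins 2 unit(s) at €84 each.

G: 2 units, pays €168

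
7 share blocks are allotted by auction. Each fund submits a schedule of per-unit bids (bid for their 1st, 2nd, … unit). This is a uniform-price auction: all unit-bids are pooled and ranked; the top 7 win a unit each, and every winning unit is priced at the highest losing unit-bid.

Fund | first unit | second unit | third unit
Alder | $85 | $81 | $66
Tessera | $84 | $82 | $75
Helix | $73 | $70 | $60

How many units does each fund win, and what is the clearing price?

Alder 2, Helix 2, Tessera 3; clearing price $66

Pooled unit-bids ranked (top 7): 85 (Alder-1), 84 (Tessera-1), 82 (Tessera-2), 81 (Alder-2), 75 (Tessera-3), 73 (Helix-1), 70 (Helix-2)
Highest rejected unit-bid = $66.
Allocation: Alder 2, Helix 2, Tessera 3.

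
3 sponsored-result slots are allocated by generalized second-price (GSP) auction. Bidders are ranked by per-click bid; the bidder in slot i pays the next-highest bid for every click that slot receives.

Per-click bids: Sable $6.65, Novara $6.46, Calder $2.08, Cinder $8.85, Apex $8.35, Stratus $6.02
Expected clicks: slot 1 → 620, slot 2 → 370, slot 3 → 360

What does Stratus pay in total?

Sorting advertisers: $8.85 (Cinder) > $8.35 (Apex) > $6.65 (Sable) > $6.46 (Novara) > …
Stratus ranks below slot 3 → no slot, pays nothing.

Stratus pays $0.00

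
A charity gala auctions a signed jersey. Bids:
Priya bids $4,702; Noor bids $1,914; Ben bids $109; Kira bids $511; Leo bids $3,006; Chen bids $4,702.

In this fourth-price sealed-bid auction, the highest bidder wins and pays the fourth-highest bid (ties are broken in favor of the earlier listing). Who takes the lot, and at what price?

Priya pays $1,914

Sorting bids: 4,702 (Priya) > 4,702 (Chen) > 3,006 (Leo) > 1,914 (Noor) > 511 (Kira) > 109 (Ben)
Tie at $4,702 → Priya wins by tie-break.
Priya wins; payment is bid #4 in the ranking = $1,914.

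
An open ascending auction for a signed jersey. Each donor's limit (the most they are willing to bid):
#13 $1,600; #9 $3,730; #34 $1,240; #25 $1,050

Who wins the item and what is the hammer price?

Ascending (English) auction: the price rises until one bidder remains; the winner pays the price at which the last rival dropped out.
Sorting limits: 3,730 (#9) > 1,600 (#13) > 1,240 (#34) > 1,050 (#25)
Bidding ends when #13 exits at $1,600; #9 takes it.

#9 wins at $1,600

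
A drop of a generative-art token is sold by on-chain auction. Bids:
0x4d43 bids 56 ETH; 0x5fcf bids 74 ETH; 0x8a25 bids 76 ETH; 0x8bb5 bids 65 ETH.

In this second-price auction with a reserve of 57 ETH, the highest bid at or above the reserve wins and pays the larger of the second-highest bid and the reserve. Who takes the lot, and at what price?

0x8a25 pays 74 ETH

Bids ranked: 76 (0x8a25) > 74 (0x5fcf) > 65 (0x8bb5) > 56 (0x4d43)
0x8a25 has the top bid at or above the reserve (76 ETH).
Second-highest bid 74 ETH exceeds the reserve 57 ETH → payment 74 ETH.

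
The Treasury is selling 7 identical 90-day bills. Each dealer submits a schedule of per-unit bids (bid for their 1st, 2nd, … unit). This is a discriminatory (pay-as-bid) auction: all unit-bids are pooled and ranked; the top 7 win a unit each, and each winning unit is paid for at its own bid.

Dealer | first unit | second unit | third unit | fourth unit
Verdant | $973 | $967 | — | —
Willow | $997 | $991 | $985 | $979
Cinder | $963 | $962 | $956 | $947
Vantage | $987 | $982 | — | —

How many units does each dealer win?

Vantage 2, Verdant 1, Willow 4

Merging the schedules and taking the best 7: 997 (Willow-1), 991 (Willow-2), 987 (Vantage-1), 985 (Willow-3), 982 (Vantage-2), 979 (Willow-4), 973 (Verdant-1)
Next rejected bid: $967 (not a price — pay-as-bid).
Allocation: Vantage 2, Verdant 1, Willow 4.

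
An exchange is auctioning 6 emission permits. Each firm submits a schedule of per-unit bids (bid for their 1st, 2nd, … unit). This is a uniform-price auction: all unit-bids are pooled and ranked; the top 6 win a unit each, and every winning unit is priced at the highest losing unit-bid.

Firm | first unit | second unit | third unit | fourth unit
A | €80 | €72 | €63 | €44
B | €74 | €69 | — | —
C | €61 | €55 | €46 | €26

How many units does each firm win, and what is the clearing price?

A 3, B 2, C 1; clearing price €55

Merging the schedules and taking the best 6: 80 (A-1), 74 (B-1), 72 (A-2), 69 (B-2), 63 (A-3), 61 (C-1)
Highest rejected unit-bid = €55.
Allocation: A 3, B 2, C 1.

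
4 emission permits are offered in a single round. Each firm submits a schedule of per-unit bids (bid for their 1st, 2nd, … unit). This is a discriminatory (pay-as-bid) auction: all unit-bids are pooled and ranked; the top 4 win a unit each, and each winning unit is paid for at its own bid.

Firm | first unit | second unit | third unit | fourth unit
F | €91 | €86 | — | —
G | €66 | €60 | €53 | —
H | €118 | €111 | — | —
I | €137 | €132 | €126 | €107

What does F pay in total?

All unit-bids, highest first — top 4: 137 (I-1), 132 (I-2), 126 (I-3), 118 (H-1)
Next rejected bid: €111 (not a price — pay-as-bid).
F wins no units.

F pays €0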